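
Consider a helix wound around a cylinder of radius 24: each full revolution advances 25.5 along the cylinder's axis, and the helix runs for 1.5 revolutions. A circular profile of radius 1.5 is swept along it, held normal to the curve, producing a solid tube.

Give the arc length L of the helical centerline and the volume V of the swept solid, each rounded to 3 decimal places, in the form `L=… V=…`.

L=229.406 V=1621.575

2πR = 2π·24 = 150.796447
per-turn = √(150.796447² + 25.5²) = √(22739.5685 + 650.25) = √23389.8185 = 152.937303
L = 1.5 × 152.937303 = 229.405954
V = π·1.5² × L = 7.068583 × 229.405954 = 1621.575134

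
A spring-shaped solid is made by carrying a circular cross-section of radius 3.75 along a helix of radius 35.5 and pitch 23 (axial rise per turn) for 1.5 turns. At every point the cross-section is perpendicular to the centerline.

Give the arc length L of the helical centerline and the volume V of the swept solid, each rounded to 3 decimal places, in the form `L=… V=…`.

L=336.354 V=14859.649

2πR = 2π·35.5 = 223.053078
per-turn = √(223.053078² + 23²) = √(49752.6758 + 529) = √50281.6758 = 224.235759
L = 1.5 × 224.235759 = 336.353639
V = π·3.75² × L = 44.178647 × 336.353639 = 14859.648584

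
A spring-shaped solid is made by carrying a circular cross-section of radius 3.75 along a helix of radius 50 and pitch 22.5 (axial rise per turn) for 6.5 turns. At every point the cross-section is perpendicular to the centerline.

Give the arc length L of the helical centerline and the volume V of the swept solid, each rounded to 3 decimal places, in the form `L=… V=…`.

2πR = 2π·50 = 314.159265
per-turn = √(314.159265² + 22.5²) = √(98696.0440 + 506.25) = √99202.2940 = 314.963957
L = 6.5 × 314.963957 = 2047.265718
V = π·3.75² × L = 44.178647 × 2047.265718 = 90445.428858

L=2047.266 V=90445.429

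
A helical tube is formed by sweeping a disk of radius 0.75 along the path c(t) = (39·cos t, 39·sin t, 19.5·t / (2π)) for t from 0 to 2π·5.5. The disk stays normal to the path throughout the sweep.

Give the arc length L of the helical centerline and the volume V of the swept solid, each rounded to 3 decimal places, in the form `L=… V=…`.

L=1352.004 V=2389.188

2πR = 2π·39 = 245.044227
per-turn = √(245.044227² + 19.5²) = √(60046.6732 + 380.25) = √60426.9232 = 245.818883
L = 5.5 × 245.818883 = 1352.003856
V = π·0.75² × L = 1.767146 × 1352.003856 = 2389.188027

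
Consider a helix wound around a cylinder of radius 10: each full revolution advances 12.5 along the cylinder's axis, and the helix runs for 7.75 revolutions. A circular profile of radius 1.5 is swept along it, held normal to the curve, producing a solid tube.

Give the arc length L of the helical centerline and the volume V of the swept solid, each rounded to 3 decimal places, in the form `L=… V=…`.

2πR = 2π·10 = 62.831853
per-turn = √(62.831853² + 12.5²) = √(3947.8418 + 156.25) = √4104.0918 = 64.063186
L = 7.75 × 64.063186 = 496.489689
V = π·1.5² × L = 7.068583 × 496.489689 = 3509.478810

L=496.490 V=3509.479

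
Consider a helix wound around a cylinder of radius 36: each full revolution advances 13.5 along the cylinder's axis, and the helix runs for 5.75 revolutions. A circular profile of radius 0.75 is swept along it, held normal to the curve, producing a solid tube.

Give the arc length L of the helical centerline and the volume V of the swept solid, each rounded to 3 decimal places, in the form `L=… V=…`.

L=1302.934 V=2302.474

2πR = 2π·36 = 226.194671
per-turn = √(226.194671² + 13.5²) = √(51164.0292 + 182.25) = √51346.2792 = 226.597174
L = 5.75 × 226.597174 = 1302.933750
V = π·0.75² × L = 1.767146 × 1302.933750 = 2302.473992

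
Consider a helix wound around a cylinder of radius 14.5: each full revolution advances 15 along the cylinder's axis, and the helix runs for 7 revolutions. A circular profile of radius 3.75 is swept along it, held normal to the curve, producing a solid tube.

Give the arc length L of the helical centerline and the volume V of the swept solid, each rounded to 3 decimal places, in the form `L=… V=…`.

L=646.329 V=28553.953

2πR = 2π·14.5 = 91.106187
per-turn = √(91.106187² + 15²) = √(8300.3373 + 225) = √8525.3373 = 92.332753
L = 7 × 92.332753 = 646.329272
V = π·3.75² × L = 44.178647 × 646.329272 = 28553.952551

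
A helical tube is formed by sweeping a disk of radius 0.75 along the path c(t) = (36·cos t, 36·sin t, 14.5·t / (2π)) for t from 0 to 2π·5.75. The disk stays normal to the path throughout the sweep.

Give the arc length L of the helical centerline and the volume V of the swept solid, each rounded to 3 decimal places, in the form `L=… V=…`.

L=1303.289 V=2303.102

2πR = 2π·36 = 226.194671
per-turn = √(226.194671² + 14.5²) = √(51164.0292 + 210.25) = √51374.2792 = 226.658949
L = 5.75 × 226.658949 = 1303.288957
V = π·0.75² × L = 1.767146 × 1303.288957 = 2303.101695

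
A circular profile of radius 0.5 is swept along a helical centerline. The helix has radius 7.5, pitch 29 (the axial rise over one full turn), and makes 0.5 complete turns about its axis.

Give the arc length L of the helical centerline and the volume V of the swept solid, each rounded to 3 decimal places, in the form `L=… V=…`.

2πR = 2π·7.5 = 47.123890
per-turn = √(47.123890² + 29²) = √(2220.6610 + 841) = √3061.6610 = 55.332278
L = 0.5 × 55.332278 = 27.666139
V = π·0.5² × L = 0.785398 × 27.666139 = 21.728935

L=27.666 V=21.729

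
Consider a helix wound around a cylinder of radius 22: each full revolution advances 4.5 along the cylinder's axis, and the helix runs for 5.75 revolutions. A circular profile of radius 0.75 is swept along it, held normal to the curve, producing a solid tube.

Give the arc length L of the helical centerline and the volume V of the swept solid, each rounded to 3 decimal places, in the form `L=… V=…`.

L=795.244 V=1405.312

2πR = 2π·22 = 138.230077
per-turn = √(138.230077² + 4.5²) = √(19107.5541 + 20.25) = √19127.8041 = 138.303305
L = 5.75 × 138.303305 = 795.244003
V = π·0.75² × L = 1.767146 × 795.244003 = 1405.312153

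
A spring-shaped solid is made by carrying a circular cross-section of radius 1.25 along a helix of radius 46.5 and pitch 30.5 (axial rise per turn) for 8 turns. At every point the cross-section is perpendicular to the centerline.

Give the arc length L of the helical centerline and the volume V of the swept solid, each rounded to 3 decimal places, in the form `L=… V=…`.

2πR = 2π·46.5 = 292.168117
per-turn = √(292.168117² + 30.5²) = √(85362.2085 + 930.25) = √86292.4585 = 293.755780
L = 8 × 293.755780 = 2350.046242
V = π·1.25² × L = 4.908739 × 2350.046242 = 11535.762517

L=2350.046 V=11535.763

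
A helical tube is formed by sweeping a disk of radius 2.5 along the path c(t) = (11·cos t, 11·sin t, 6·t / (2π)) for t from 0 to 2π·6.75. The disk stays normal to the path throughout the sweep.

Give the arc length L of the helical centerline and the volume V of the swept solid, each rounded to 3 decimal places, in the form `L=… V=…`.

L=468.281 V=9194.679

2πR = 2π·11 = 69.115038
per-turn = √(69.115038² + 6²) = √(4776.8885 + 36) = √4812.8885 = 69.374985
L = 6.75 × 69.374985 = 468.281148
V = π·2.5² × L = 19.634954 × 468.281148 = 9194.678842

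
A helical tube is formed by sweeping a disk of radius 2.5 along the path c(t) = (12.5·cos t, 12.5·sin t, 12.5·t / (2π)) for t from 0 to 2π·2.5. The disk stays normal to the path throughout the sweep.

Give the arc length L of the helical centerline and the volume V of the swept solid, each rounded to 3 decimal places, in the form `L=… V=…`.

L=198.821 V=3903.837

2πR = 2π·12.5 = 78.539816
per-turn = √(78.539816² + 12.5²) = √(6168.5028 + 156.25) = √6324.7528 = 79.528314
L = 2.5 × 79.528314 = 198.820785
V = π·2.5² × L = 19.634954 × 198.820785 = 3903.836992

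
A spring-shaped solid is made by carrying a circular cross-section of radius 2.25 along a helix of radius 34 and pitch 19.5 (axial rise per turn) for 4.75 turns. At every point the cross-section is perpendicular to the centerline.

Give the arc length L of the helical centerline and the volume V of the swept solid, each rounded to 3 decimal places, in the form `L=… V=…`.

L=1018.953 V=16205.748

2πR = 2π·34 = 213.628300
per-turn = √(213.628300² + 19.5²) = √(45637.0508 + 380.25) = √46017.3008 = 214.516435
L = 4.75 × 214.516435 = 1018.953065
V = π·2.25² × L = 15.904313 × 1018.953065 = 16205.748279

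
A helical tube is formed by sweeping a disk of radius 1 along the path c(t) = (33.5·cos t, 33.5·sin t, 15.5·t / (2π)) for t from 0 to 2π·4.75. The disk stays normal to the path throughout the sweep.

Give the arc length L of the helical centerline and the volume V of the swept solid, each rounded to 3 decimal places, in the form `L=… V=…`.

2πR = 2π·33.5 = 210.486708
per-turn = √(210.486708² + 15.5²) = √(44304.6542 + 240.25) = √44544.9042 = 211.056637
L = 4.75 × 211.056637 = 1002.519027
V = π·1² × L = 3.141593 × 1002.519027 = 3149.506411

L=1002.519 V=3149.506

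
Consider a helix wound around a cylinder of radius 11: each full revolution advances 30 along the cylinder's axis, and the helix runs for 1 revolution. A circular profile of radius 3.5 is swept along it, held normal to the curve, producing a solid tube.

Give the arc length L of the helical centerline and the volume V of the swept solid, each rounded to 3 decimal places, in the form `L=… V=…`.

L=75.345 V=2899.620

2πR = 2π·11 = 69.115038
per-turn = √(69.115038² + 30²) = √(4776.8885 + 900) = √5676.8885 = 75.345129
L = 1 × 75.345129 = 75.345129
V = π·3.5² × L = 38.484510 × 75.345129 = 2899.620388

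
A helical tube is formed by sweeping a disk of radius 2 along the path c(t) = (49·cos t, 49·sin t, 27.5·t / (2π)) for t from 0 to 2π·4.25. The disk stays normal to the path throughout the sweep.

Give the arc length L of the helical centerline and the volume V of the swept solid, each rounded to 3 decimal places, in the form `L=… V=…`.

2πR = 2π·49 = 307.876080
per-turn = √(307.876080² + 27.5²) = √(94787.6807 + 756.25) = √95543.9307 = 309.101813
L = 4.25 × 309.101813 = 1313.682704
V = π·2² × L = 12.566371 × 1313.682704 = 16508.223732

L=1313.683 V=16508.224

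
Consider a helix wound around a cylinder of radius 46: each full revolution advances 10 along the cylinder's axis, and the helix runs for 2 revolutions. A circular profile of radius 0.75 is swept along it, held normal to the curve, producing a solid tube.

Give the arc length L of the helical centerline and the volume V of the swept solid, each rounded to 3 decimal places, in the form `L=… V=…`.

2πR = 2π·46 = 289.026524
per-turn = √(289.026524² + 10²) = √(83536.3317 + 100) = √83636.3317 = 289.199467
L = 2 × 289.199467 = 578.398934
V = π·0.75² × L = 1.767146 × 578.398934 = 1022.115286

L=578.399 V=1022.115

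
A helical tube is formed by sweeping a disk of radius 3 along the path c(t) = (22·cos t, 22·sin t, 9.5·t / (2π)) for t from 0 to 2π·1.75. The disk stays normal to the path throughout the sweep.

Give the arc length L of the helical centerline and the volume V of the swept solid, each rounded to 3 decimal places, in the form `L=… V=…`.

2πR = 2π·22 = 138.230077
per-turn = √(138.230077² + 9.5²) = √(19107.5541 + 90.25) = √19197.8041 = 138.556141
L = 1.75 × 138.556141 = 242.473246
V = π·3² × L = 28.274334 × 242.473246 = 6855.769520

L=242.473 V=6855.770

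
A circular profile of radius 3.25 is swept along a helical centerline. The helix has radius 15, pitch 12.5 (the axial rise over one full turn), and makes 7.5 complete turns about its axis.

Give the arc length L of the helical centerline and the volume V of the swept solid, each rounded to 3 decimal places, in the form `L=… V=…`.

2πR = 2π·15 = 94.247780
per-turn = √(94.247780² + 12.5²) = √(8882.6440 + 156.25) = √9038.8940 = 95.073098
L = 7.5 × 95.073098 = 713.048235
V = π·3.25² × L = 33.183072 × 713.048235 = 23661.131206

L=713.048 V=23661.131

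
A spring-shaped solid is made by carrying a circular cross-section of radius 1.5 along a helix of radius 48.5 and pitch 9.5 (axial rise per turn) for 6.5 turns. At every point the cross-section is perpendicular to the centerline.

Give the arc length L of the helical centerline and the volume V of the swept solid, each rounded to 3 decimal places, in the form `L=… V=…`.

L=1981.736 V=14008.070

2πR = 2π·48.5 = 304.734487
per-turn = √(304.734487² + 9.5²) = √(92863.1078 + 90.25) = √92953.3578 = 304.882531
L = 6.5 × 304.882531 = 1981.736453
V = π·1.5² × L = 7.068583 × 1981.736453 = 14008.069532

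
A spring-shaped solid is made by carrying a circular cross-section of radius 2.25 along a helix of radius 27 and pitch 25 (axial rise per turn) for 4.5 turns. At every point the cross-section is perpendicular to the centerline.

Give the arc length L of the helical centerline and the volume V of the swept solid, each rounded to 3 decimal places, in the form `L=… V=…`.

L=771.652 V=12272.592

2πR = 2π·27 = 169.646003
per-turn = √(169.646003² + 25²) = √(28779.7664 + 625) = √29404.7664 = 171.478181
L = 4.5 × 171.478181 = 771.651813
V = π·2.25² × L = 15.904313 × 771.651813 = 12272.591811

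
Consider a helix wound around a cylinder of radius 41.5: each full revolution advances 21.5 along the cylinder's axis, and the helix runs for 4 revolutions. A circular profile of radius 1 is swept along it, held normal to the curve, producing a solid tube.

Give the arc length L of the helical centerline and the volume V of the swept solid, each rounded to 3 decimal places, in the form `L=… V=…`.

2πR = 2π·41.5 = 260.752190
per-turn = √(260.752190² + 21.5²) = √(67991.7047 + 462.25) = √68453.9547 = 261.637067
L = 4 × 261.637067 = 1046.548267
V = π·1² × L = 3.141593 × 1046.548267 = 3287.828348

L=1046.548 V=3287.828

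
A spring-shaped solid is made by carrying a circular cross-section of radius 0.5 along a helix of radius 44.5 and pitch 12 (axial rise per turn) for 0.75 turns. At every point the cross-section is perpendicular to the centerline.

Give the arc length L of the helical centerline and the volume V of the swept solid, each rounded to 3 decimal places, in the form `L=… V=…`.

2πR = 2π·44.5 = 279.601746
per-turn = √(279.601746² + 12²) = √(78177.1365 + 144) = √78321.1365 = 279.859137
L = 0.75 × 279.859137 = 209.894353
V = π·0.5² × L = 0.785398 × 209.894353 = 164.850639

L=209.894 V=164.851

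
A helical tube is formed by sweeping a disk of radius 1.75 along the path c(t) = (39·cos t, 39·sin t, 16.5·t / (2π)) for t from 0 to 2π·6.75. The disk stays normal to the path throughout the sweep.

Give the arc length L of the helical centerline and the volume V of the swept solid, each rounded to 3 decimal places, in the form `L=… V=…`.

2πR = 2π·39 = 245.044227
per-turn = √(245.044227² + 16.5²) = √(60046.6732 + 272.25) = √60318.9232 = 245.599111
L = 6.75 × 245.599111 = 1657.793997
V = π·1.75² × L = 9.621128 × 1657.793997 = 15949.847419

L=1657.794 V=15949.847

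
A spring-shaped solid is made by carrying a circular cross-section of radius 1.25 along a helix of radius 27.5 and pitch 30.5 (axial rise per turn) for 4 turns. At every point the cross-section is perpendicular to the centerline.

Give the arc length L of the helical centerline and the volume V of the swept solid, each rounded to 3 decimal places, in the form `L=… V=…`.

L=701.835 V=3445.126

2πR = 2π·27.5 = 172.787596
per-turn = √(172.787596² + 30.5²) = √(29855.5533 + 930.25) = √30785.8033 = 175.458837
L = 4 × 175.458837 = 701.835346
V = π·1.25² × L = 4.908739 × 701.835346 = 3445.126199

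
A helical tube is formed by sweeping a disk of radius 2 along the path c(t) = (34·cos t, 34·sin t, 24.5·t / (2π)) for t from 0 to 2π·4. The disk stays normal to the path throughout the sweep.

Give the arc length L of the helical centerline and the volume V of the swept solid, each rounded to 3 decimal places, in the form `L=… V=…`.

L=860.114 V=10808.517

2πR = 2π·34 = 213.628300
per-turn = √(213.628300² + 24.5²) = √(45637.0508 + 600.25) = √46237.3008 = 215.028604
L = 4 × 215.028604 = 860.114418
V = π·2² × L = 12.566371 × 860.114418 = 10808.516547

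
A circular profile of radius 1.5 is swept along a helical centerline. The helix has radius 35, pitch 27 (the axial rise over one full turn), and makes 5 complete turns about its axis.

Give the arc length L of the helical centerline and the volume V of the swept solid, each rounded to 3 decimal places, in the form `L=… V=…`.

2πR = 2π·35 = 219.911486
per-turn = √(219.911486² + 27²) = √(48361.0616 + 729) = √49090.0616 = 221.562771
L = 5 × 221.562771 = 1107.813856
V = π·1.5² × L = 7.068583 × 1107.813856 = 7830.674710

L=1107.814 V=7830.675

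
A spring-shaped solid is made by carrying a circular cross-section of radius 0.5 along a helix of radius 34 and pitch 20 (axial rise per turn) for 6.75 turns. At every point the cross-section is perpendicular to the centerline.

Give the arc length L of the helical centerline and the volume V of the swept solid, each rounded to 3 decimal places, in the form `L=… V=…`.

L=1448.297 V=1137.490

2πR = 2π·34 = 213.628300
per-turn = √(213.628300² + 20²) = √(45637.0508 + 400) = √46037.0508 = 214.562464
L = 6.75 × 214.562464 = 1448.296629
V = π·0.5² × L = 0.785398 × 1448.296629 = 1137.489512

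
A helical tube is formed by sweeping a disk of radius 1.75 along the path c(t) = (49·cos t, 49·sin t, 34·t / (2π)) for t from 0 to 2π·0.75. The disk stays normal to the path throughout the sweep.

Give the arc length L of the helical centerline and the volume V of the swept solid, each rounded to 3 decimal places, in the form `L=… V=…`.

L=232.311 V=2235.092

2πR = 2π·49 = 307.876080
per-turn = √(307.876080² + 34²) = √(94787.6807 + 1156) = √95943.6807 = 309.747769
L = 0.75 × 309.747769 = 232.310827
V = π·1.75² × L = 9.621128 × 232.310827 = 2235.092087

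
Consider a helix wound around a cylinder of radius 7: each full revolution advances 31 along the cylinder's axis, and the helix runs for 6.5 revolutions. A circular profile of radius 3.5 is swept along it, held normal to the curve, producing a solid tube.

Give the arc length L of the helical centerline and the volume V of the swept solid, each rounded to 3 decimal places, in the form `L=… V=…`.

L=349.761 V=13460.363

2πR = 2π·7 = 43.982297
per-turn = √(43.982297² + 31²) = √(1934.4425 + 961) = √2895.4425 = 53.809316
L = 6.5 × 53.809316 = 349.760552
V = π·3.5² × L = 38.484510 × 349.760552 = 13460.363480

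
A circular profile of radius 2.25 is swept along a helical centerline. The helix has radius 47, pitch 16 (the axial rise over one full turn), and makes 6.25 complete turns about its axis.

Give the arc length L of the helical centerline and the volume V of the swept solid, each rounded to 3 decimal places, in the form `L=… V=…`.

L=1848.393 V=29397.416

2πR = 2π·47 = 295.309709
per-turn = √(295.309709² + 16²) = √(87207.8245 + 256) = √87463.8245 = 295.742835
L = 6.25 × 295.742835 = 1848.392719
V = π·2.25² × L = 15.904313 × 1848.392719 = 29397.415998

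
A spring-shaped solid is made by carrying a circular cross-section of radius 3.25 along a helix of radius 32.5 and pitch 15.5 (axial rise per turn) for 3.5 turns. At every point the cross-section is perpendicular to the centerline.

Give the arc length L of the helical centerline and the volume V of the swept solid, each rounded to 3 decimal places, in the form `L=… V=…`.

L=716.768 V=23784.574

2πR = 2π·32.5 = 204.203522
per-turn = √(204.203522² + 15.5²) = √(41699.0786 + 240.25) = √41939.3286 = 204.790939
L = 3.5 × 204.790939 = 716.768286
V = π·3.25² × L = 33.183072 × 716.768286 = 23784.573919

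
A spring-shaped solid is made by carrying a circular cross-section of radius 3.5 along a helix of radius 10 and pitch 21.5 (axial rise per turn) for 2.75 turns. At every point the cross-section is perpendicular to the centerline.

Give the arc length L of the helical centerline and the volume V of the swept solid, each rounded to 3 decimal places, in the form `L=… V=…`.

L=182.623 V=7028.173

2πR = 2π·10 = 62.831853
per-turn = √(62.831853² + 21.5²) = √(3947.8418 + 462.25) = √4410.0918 = 66.408522
L = 2.75 × 66.408522 = 182.623435
V = π·3.5² × L = 38.484510 × 182.623435 = 7028.173404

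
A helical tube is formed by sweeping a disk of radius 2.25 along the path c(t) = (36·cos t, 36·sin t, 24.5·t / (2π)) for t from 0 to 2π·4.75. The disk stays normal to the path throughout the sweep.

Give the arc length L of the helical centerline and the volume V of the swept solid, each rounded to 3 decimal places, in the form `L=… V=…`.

L=1080.709 V=17187.931

2πR = 2π·36 = 226.194671
per-turn = √(226.194671² + 24.5²) = √(51164.0292 + 600.25) = √51764.2792 = 227.517646
L = 4.75 × 227.517646 = 1080.708818
V = π·2.25² × L = 15.904313 × 1080.708818 = 17187.931100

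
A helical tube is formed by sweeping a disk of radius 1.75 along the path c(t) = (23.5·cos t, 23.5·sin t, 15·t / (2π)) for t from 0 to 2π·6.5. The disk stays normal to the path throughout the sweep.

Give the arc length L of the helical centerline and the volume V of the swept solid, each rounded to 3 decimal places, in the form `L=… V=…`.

2πR = 2π·23.5 = 147.654855
per-turn = √(147.654855² + 15²) = √(21801.9561 + 225) = √22026.9561 = 148.414811
L = 6.5 × 148.414811 = 964.696271
V = π·1.75² × L = 9.621128 × 964.696271 = 9281.465828

L=964.696 V=9281.466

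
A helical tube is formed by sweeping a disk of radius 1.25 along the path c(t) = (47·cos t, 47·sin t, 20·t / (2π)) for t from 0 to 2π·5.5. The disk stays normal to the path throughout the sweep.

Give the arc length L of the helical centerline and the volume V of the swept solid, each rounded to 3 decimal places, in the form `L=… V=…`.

2πR = 2π·47 = 295.309709
per-turn = √(295.309709² + 20²) = √(87207.8245 + 400) = √87607.8245 = 295.986190
L = 5.5 × 295.986190 = 1627.924043
V = π·1.25² × L = 4.908739 × 1627.924043 = 7991.053461

L=1627.924 V=7991.053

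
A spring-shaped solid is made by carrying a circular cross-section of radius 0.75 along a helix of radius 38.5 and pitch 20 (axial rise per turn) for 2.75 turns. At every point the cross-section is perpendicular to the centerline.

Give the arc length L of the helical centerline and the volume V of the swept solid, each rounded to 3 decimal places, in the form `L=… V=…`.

L=667.502 V=1179.573

2πR = 2π·38.5 = 241.902634
per-turn = √(241.902634² + 20²) = √(58516.8845 + 400) = √58916.8845 = 242.728005
L = 2.75 × 242.728005 = 667.502014
V = π·0.75² × L = 1.767146 × 667.502014 = 1179.573426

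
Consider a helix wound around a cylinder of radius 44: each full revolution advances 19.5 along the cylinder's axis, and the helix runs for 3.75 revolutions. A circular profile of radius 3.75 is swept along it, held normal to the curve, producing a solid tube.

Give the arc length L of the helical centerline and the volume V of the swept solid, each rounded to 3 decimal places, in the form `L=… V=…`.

L=1039.301 V=45914.925

2πR = 2π·44 = 276.460154
per-turn = √(276.460154² + 19.5²) = √(76430.2165 + 380.25) = √76810.4665 = 277.147012
L = 3.75 × 277.147012 = 1039.301296
V = π·3.75² × L = 44.178647 × 1039.301296 = 45914.924784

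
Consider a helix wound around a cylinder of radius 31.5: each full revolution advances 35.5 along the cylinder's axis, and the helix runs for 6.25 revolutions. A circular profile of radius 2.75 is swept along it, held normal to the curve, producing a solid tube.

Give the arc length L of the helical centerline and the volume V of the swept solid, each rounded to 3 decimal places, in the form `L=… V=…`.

L=1256.743 V=29858.068

2πR = 2π·31.5 = 197.920337
per-turn = √(197.920337² + 35.5²) = √(39172.4599 + 1260.25) = √40432.7099 = 201.078865
L = 6.25 × 201.078865 = 1256.742905
V = π·2.75² × L = 23.758294 × 1256.742905 = 29858.067975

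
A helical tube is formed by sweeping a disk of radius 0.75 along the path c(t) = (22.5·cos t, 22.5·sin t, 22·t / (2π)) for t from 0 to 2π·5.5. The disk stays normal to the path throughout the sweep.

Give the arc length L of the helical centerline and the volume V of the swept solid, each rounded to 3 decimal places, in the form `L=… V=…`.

L=786.903 V=1390.572

2πR = 2π·22.5 = 141.371669
per-turn = √(141.371669² + 22²) = √(19985.9489 + 484) = √20469.9489 = 143.073229
L = 5.5 × 143.073229 = 786.902761
V = π·0.75² × L = 1.767146 × 786.902761 = 1390.571962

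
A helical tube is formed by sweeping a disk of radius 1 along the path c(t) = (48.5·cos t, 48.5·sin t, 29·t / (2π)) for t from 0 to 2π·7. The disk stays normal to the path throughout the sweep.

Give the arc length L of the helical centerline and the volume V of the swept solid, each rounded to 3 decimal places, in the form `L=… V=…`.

2πR = 2π·48.5 = 304.734487
per-turn = √(304.734487² + 29²) = √(92863.1078 + 841) = √93704.1078 = 306.111267
L = 7 × 306.111267 = 2142.778869
V = π·1² × L = 3.141593 × 2142.778869 = 6731.738354

L=2142.779 V=6731.738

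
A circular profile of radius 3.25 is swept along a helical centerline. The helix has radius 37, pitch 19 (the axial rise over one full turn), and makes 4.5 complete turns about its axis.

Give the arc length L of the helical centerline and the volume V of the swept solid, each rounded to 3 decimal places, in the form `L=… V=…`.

2πR = 2π·37 = 232.477856
per-turn = √(232.477856² + 19²) = √(54045.9537 + 361) = √54406.9537 = 233.252982
L = 4.5 × 233.252982 = 1049.638420
V = π·3.25² × L = 33.183072 × 1049.638420 = 34830.227684

L=1049.638 V=34830.228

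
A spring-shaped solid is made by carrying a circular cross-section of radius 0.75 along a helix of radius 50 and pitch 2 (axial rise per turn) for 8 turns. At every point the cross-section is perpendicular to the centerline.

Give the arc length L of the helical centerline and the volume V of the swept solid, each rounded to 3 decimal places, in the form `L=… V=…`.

2πR = 2π·50 = 314.159265
per-turn = √(314.159265² + 2²) = √(98696.0440 + 4) = √98700.0440 = 314.165631
L = 8 × 314.165631 = 2513.325052
V = π·0.75² × L = 1.767146 × 2513.325052 = 4441.411980

L=2513.325 V=4441.412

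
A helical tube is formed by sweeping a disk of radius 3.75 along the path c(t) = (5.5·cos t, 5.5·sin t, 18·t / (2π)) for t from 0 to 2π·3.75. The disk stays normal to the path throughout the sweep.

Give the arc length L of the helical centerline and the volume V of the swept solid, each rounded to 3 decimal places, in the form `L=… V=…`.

L=146.116 V=6455.224

2πR = 2π·5.5 = 34.557519
per-turn = √(34.557519² + 18²) = √(1194.2221 + 324) = √1518.2221 = 38.964370
L = 3.75 × 38.964370 = 146.116388
V = π·3.75² × L = 44.178647 × 146.116388 = 6455.224266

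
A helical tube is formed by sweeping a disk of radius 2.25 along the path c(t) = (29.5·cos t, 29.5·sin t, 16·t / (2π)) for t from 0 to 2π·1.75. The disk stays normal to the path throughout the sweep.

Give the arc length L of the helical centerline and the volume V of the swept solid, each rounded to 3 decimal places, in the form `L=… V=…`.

2πR = 2π·29.5 = 185.353967
per-turn = √(185.353967² + 16²) = √(34356.0929 + 256) = √34612.0929 = 186.043256
L = 1.75 × 186.043256 = 325.575697
V = π·2.25² × L = 15.904313 × 325.575697 = 5178.057730

L=325.576 V=5178.058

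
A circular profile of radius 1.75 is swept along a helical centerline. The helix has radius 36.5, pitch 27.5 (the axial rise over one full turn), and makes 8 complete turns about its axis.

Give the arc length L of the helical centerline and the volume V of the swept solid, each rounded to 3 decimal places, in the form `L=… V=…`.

2πR = 2π·36.5 = 229.336264
per-turn = √(229.336264² + 27.5²) = √(52595.1219 + 756.25) = √53351.3719 = 230.979159
L = 8 × 230.979159 = 1847.833271
V = π·1.75² × L = 9.621128 × 1847.833271 = 17778.239505

L=1847.833 V=17778.240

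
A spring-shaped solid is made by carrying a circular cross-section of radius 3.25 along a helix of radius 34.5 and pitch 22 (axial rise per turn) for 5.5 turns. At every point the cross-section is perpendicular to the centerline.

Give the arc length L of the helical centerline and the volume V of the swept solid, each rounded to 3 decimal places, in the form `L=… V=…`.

L=1198.359 V=39765.228

2πR = 2π·34.5 = 216.769893
per-turn = √(216.769893² + 22²) = √(46989.1866 + 484) = √47473.1866 = 217.883424
L = 5.5 × 217.883424 = 1198.358833
V = π·3.25² × L = 33.183072 × 1198.358833 = 39765.227929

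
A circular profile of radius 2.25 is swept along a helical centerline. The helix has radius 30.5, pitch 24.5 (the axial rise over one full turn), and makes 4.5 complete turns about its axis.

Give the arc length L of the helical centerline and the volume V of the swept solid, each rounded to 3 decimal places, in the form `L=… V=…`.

L=869.386 V=13826.989

2πR = 2π·30.5 = 191.637152
per-turn = √(191.637152² + 24.5²) = √(36724.7980 + 600.25) = √37325.0480 = 193.196915
L = 4.5 × 193.196915 = 869.386118
V = π·2.25² × L = 15.904313 × 869.386118 = 13826.988766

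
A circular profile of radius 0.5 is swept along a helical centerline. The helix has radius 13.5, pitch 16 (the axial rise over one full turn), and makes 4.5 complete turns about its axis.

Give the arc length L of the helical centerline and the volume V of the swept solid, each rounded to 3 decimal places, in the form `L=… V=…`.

L=388.435 V=305.076

2πR = 2π·13.5 = 84.823002
per-turn = √(84.823002² + 16²) = √(7194.9416 + 256) = √7450.9416 = 86.318837
L = 4.5 × 86.318837 = 388.434766
V = π·0.5² × L = 0.785398 × 388.434766 = 305.075952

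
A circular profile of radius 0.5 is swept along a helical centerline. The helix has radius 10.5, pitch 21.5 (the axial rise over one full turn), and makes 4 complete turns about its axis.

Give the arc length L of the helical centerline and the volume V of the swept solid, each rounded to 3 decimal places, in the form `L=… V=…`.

L=277.553 V=217.990

2πR = 2π·10.5 = 65.973446
per-turn = √(65.973446² + 21.5²) = √(4352.4955 + 462.25) = √4814.7455 = 69.388367
L = 4 × 69.388367 = 277.553470
V = π·0.5² × L = 0.785398 × 277.553470 = 217.989986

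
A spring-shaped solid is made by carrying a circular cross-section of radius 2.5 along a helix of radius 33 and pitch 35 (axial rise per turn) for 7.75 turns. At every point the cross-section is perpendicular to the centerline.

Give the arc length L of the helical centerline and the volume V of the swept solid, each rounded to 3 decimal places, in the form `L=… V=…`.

L=1629.657 V=31998.249

2πR = 2π·33 = 207.345115
per-turn = √(207.345115² + 35²) = √(42991.9968 + 1225) = √44216.9968 = 210.278379
L = 7.75 × 210.278379 = 1629.657439
V = π·2.5² × L = 19.634954 × 1629.657439 = 31998.248989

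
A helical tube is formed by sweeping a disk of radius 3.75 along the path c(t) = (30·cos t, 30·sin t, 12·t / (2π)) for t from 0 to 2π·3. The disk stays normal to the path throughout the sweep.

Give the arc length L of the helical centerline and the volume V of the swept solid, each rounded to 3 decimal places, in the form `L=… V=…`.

L=566.631 V=25033.010

2πR = 2π·30 = 188.495559
per-turn = √(188.495559² + 12²) = √(35530.5758 + 144) = √35674.5758 = 188.877145
L = 3 × 188.877145 = 566.631435
V = π·3.75² × L = 44.178647 × 566.631435 = 25033.009950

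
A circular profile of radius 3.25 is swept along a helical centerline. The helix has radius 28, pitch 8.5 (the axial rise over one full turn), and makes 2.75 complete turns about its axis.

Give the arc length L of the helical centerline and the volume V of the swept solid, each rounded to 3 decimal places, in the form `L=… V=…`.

L=484.370 V=16072.872

2πR = 2π·28 = 175.929189
per-turn = √(175.929189² + 8.5²) = √(30951.0794 + 72.25) = √31023.3294 = 176.134407
L = 2.75 × 176.134407 = 484.369620
V = π·3.25² × L = 33.183072 × 484.369620 = 16072.872164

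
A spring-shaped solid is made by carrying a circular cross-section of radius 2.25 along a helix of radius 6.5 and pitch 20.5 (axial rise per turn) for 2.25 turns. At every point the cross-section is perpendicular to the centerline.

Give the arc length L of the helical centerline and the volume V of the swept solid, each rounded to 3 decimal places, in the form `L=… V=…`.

L=102.818 V=1635.253

2πR = 2π·6.5 = 40.840704
per-turn = √(40.840704² + 20.5²) = √(1667.9631 + 420.25) = √2088.2131 = 45.696971
L = 2.25 × 45.696971 = 102.818184
V = π·2.25² × L = 15.904313 × 102.818184 = 1635.252567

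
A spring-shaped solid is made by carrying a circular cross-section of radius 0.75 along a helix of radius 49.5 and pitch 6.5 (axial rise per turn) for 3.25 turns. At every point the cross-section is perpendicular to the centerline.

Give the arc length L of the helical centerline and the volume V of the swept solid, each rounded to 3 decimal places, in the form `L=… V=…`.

L=1011.028 V=1786.634

2πR = 2π·49.5 = 311.017673
per-turn = √(311.017673² + 6.5²) = √(96731.9927 + 42.25) = √96774.2427 = 311.085587
L = 3.25 × 311.085587 = 1011.028159
V = π·0.75² × L = 1.767146 × 1011.028159 = 1786.634234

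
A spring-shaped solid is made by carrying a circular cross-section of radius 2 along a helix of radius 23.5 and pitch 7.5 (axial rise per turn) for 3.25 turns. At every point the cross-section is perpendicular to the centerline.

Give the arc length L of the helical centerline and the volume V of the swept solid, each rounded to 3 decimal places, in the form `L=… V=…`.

2πR = 2π·23.5 = 147.654855
per-turn = √(147.654855² + 7.5²) = √(21801.9561 + 56.25) = √21858.2061 = 147.845210
L = 3.25 × 147.845210 = 480.496933
V = π·2² × L = 12.566371 × 480.496933 = 6038.102533

L=480.497 V=6038.103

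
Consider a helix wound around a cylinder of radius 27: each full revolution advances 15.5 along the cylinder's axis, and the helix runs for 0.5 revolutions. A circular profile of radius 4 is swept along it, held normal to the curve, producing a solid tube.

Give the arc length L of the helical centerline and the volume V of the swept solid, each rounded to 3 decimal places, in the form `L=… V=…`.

2πR = 2π·27 = 169.646003
per-turn = √(169.646003² + 15.5²) = √(28779.7664 + 240.25) = √29020.0164 = 170.352624
L = 0.5 × 170.352624 = 85.176312
V = π·4² × L = 50.265482 × 85.176312 = 4281.428411

L=85.176 V=4281.428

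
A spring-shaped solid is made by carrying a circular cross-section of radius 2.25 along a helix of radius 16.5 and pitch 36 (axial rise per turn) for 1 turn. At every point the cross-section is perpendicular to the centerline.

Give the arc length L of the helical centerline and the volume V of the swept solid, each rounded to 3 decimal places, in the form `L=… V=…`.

L=109.745 V=1745.421

2πR = 2π·16.5 = 103.672558
per-turn = √(103.672558² + 36²) = √(10747.9992 + 1296) = √12043.9992 = 109.745156
L = 1 × 109.745156 = 109.745156
V = π·2.25² × L = 15.904313 × 109.745156 = 1745.421285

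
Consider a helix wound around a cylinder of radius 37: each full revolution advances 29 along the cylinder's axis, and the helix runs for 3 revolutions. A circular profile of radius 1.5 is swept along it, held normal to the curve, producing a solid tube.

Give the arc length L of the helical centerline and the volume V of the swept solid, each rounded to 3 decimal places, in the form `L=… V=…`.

2πR = 2π·37 = 232.477856
per-turn = √(232.477856² + 29²) = √(54045.9537 + 841) = √54886.9537 = 234.279648
L = 3 × 234.279648 = 702.838945
V = π·1.5² × L = 7.068583 × 702.838945 = 4968.075753

L=702.839 V=4968.076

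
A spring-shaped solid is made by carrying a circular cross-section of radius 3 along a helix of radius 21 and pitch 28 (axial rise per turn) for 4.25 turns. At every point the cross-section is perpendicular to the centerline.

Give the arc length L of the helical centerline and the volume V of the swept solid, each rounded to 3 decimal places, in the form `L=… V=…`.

2πR = 2π·21 = 131.946891
per-turn = √(131.946891² + 28²) = √(17409.9822 + 784) = √18193.9822 = 134.885070
L = 4.25 × 134.885070 = 573.261548
V = π·3² × L = 28.274334 × 573.261548 = 16208.588420

L=573.262 V=16208.588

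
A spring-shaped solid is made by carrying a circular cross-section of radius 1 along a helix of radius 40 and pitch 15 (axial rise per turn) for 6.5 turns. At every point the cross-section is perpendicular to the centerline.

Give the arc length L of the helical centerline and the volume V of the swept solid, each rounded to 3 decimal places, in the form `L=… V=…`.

2πR = 2π·40 = 251.327412
per-turn = √(251.327412² + 15²) = √(63165.4682 + 225) = √63390.4682 = 251.774638
L = 6.5 × 251.774638 = 1636.535145
V = π·1² × L = 3.141593 × 1636.535145 = 5141.326788

L=1636.535 V=5141.327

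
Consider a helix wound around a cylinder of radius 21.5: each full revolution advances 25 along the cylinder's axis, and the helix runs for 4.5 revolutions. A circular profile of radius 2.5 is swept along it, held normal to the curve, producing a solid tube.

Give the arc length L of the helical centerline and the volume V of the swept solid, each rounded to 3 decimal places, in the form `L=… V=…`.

2πR = 2π·21.5 = 135.088484
per-turn = √(135.088484² + 25²) = √(18248.8985 + 625) = √18873.8985 = 137.382308
L = 4.5 × 137.382308 = 618.220386
V = π·2.5² × L = 19.634954 × 618.220386 = 12138.728889

L=618.220 V=12138.729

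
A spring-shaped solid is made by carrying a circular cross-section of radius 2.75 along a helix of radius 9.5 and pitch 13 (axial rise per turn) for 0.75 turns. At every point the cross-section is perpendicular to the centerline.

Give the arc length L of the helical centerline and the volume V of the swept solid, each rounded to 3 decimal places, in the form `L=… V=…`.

2πR = 2π·9.5 = 59.690260
per-turn = √(59.690260² + 13²) = √(3562.9272 + 169) = √3731.9272 = 61.089501
L = 0.75 × 61.089501 = 45.817126
V = π·2.75² × L = 23.758294 × 45.817126 = 1088.536772

L=45.817 V=1088.537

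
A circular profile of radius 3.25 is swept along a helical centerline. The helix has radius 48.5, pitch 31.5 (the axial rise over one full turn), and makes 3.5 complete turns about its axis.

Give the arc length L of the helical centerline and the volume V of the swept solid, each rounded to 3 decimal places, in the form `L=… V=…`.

2πR = 2π·48.5 = 304.734487
per-turn = √(304.734487² + 31.5²) = √(92863.1078 + 992.25) = √93855.3578 = 306.358218
L = 3.5 × 306.358218 = 1072.253763
V = π·3.25² × L = 33.183072 × 1072.253763 = 35580.674267

L=1072.254 V=35580.674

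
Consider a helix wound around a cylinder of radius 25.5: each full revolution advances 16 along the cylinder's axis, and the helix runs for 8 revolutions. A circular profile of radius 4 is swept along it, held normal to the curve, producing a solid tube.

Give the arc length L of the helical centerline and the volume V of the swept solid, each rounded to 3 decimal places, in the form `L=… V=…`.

2πR = 2π·25.5 = 160.221225
per-turn = √(160.221225² + 16²) = √(25670.8410 + 256) = √25926.8410 = 161.018139
L = 8 × 161.018139 = 1288.145111
V = π·4² × L = 50.265482 × 1288.145111 = 64749.235480

L=1288.145 V=64749.235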